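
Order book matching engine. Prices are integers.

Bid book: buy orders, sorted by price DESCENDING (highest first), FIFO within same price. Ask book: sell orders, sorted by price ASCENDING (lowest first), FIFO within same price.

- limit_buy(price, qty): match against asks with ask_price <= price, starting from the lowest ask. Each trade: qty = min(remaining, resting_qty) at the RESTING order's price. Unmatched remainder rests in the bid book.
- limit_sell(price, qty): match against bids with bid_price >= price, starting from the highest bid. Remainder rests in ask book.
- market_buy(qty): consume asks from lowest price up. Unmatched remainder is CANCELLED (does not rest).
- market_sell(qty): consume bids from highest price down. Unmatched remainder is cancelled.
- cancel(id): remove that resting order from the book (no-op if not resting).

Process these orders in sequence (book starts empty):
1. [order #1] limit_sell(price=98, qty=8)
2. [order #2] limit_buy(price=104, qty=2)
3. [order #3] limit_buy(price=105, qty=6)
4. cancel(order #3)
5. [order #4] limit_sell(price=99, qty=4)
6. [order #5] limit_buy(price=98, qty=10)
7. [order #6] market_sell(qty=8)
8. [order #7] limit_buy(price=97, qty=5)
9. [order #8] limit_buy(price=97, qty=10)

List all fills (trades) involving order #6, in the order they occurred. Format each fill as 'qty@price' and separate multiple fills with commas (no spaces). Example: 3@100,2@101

Answer: 8@98

Derivation:
After op 1 [order #1] limit_sell(price=98, qty=8): fills=none; bids=[-] asks=[#1:8@98]
After op 2 [order #2] limit_buy(price=104, qty=2): fills=#2x#1:2@98; bids=[-] asks=[#1:6@98]
After op 3 [order #3] limit_buy(price=105, qty=6): fills=#3x#1:6@98; bids=[-] asks=[-]
After op 4 cancel(order #3): fills=none; bids=[-] asks=[-]
After op 5 [order #4] limit_sell(price=99, qty=4): fills=none; bids=[-] asks=[#4:4@99]
After op 6 [order #5] limit_buy(price=98, qty=10): fills=none; bids=[#5:10@98] asks=[#4:4@99]
After op 7 [order #6] market_sell(qty=8): fills=#5x#6:8@98; bids=[#5:2@98] asks=[#4:4@99]
After op 8 [order #7] limit_buy(price=97, qty=5): fills=none; bids=[#5:2@98 #7:5@97] asks=[#4:4@99]
After op 9 [order #8] limit_buy(price=97, qty=10): fills=none; bids=[#5:2@98 #7:5@97 #8:10@97] asks=[#4:4@99]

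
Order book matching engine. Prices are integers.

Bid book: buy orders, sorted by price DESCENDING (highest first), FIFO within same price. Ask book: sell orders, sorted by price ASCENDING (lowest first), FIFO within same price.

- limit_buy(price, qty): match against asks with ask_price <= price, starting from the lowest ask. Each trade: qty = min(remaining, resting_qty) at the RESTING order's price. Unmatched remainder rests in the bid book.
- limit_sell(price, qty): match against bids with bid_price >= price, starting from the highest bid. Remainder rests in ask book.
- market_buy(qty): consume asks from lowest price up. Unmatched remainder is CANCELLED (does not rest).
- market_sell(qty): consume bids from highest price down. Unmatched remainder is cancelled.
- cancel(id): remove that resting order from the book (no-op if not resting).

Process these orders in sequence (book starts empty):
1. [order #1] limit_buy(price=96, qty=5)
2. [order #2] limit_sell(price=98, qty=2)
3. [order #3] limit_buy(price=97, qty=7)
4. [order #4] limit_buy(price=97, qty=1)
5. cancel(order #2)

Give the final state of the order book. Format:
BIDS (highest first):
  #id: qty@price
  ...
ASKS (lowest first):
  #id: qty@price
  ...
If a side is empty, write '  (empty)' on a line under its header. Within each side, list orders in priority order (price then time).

Answer: BIDS (highest first):
  #3: 7@97
  #4: 1@97
  #1: 5@96
ASKS (lowest first):
  (empty)

Derivation:
After op 1 [order #1] limit_buy(price=96, qty=5): fills=none; bids=[#1:5@96] asks=[-]
After op 2 [order #2] limit_sell(price=98, qty=2): fills=none; bids=[#1:5@96] asks=[#2:2@98]
After op 3 [order #3] limit_buy(price=97, qty=7): fills=none; bids=[#3:7@97 #1:5@96] asks=[#2:2@98]
After op 4 [order #4] limit_buy(price=97, qty=1): fills=none; bids=[#3:7@97 #4:1@97 #1:5@96] asks=[#2:2@98]
After op 5 cancel(order #2): fills=none; bids=[#3:7@97 #4:1@97 #1:5@96] asks=[-]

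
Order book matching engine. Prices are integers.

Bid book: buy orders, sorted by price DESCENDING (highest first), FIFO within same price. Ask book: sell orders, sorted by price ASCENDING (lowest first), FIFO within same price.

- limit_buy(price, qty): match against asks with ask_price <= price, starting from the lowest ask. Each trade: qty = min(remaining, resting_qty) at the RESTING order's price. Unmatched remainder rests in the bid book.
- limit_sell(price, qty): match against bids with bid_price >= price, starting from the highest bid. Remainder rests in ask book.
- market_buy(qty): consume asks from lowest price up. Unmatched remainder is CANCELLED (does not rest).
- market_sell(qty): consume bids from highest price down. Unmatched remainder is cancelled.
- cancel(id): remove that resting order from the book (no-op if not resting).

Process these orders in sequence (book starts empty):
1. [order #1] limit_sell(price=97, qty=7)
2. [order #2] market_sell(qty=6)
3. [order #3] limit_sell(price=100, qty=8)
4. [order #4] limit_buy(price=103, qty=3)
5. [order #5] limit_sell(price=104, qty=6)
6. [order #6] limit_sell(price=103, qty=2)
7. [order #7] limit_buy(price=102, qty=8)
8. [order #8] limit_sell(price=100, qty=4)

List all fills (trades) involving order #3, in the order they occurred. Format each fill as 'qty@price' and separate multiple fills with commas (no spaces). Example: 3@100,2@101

After op 1 [order #1] limit_sell(price=97, qty=7): fills=none; bids=[-] asks=[#1:7@97]
After op 2 [order #2] market_sell(qty=6): fills=none; bids=[-] asks=[#1:7@97]
After op 3 [order #3] limit_sell(price=100, qty=8): fills=none; bids=[-] asks=[#1:7@97 #3:8@100]
After op 4 [order #4] limit_buy(price=103, qty=3): fills=#4x#1:3@97; bids=[-] asks=[#1:4@97 #3:8@100]
After op 5 [order #5] limit_sell(price=104, qty=6): fills=none; bids=[-] asks=[#1:4@97 #3:8@100 #5:6@104]
After op 6 [order #6] limit_sell(price=103, qty=2): fills=none; bids=[-] asks=[#1:4@97 #3:8@100 #6:2@103 #5:6@104]
After op 7 [order #7] limit_buy(price=102, qty=8): fills=#7x#1:4@97 #7x#3:4@100; bids=[-] asks=[#3:4@100 #6:2@103 #5:6@104]
After op 8 [order #8] limit_sell(price=100, qty=4): fills=none; bids=[-] asks=[#3:4@100 #8:4@100 #6:2@103 #5:6@104]

Answer: 4@100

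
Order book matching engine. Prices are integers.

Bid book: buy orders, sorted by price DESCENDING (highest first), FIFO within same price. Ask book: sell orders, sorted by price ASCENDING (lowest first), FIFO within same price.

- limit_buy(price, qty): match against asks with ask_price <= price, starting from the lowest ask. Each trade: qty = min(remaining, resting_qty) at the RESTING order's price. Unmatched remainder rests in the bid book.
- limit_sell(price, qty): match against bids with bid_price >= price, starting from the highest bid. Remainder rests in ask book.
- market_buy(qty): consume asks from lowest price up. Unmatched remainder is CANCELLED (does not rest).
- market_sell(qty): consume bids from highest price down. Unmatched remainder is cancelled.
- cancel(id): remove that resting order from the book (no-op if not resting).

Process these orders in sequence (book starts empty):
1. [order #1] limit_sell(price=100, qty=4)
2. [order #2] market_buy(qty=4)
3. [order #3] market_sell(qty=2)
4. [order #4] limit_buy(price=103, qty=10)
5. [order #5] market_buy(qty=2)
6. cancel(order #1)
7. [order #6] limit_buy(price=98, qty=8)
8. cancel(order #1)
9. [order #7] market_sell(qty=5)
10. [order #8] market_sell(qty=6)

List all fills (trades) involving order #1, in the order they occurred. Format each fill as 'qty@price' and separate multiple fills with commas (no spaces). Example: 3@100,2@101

After op 1 [order #1] limit_sell(price=100, qty=4): fills=none; bids=[-] asks=[#1:4@100]
After op 2 [order #2] market_buy(qty=4): fills=#2x#1:4@100; bids=[-] asks=[-]
After op 3 [order #3] market_sell(qty=2): fills=none; bids=[-] asks=[-]
After op 4 [order #4] limit_buy(price=103, qty=10): fills=none; bids=[#4:10@103] asks=[-]
After op 5 [order #5] market_buy(qty=2): fills=none; bids=[#4:10@103] asks=[-]
After op 6 cancel(order #1): fills=none; bids=[#4:10@103] asks=[-]
After op 7 [order #6] limit_buy(price=98, qty=8): fills=none; bids=[#4:10@103 #6:8@98] asks=[-]
After op 8 cancel(order #1): fills=none; bids=[#4:10@103 #6:8@98] asks=[-]
After op 9 [order #7] market_sell(qty=5): fills=#4x#7:5@103; bids=[#4:5@103 #6:8@98] asks=[-]
After op 10 [order #8] market_sell(qty=6): fills=#4x#8:5@103 #6x#8:1@98; bids=[#6:7@98] asks=[-]

Answer: 4@100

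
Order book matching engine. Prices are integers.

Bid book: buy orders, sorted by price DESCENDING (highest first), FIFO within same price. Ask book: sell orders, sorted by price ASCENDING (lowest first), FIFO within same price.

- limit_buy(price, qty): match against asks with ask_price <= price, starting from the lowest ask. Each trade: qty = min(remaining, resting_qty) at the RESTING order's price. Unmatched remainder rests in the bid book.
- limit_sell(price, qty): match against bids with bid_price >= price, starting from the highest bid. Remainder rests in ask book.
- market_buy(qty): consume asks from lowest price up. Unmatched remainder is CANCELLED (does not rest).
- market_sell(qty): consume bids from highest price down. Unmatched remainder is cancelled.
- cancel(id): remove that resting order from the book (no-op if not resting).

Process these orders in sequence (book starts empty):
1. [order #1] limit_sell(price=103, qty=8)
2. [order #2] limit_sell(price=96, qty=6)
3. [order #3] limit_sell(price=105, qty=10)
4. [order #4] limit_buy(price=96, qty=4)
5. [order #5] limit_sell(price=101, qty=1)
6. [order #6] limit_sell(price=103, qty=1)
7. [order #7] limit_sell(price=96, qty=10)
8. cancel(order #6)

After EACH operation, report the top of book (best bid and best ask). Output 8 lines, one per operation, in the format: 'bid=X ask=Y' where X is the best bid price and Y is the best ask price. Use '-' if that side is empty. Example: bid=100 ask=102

Answer: bid=- ask=103
bid=- ask=96
bid=- ask=96
bid=- ask=96
bid=- ask=96
bid=- ask=96
bid=- ask=96
bid=- ask=96

Derivation:
After op 1 [order #1] limit_sell(price=103, qty=8): fills=none; bids=[-] asks=[#1:8@103]
After op 2 [order #2] limit_sell(price=96, qty=6): fills=none; bids=[-] asks=[#2:6@96 #1:8@103]
After op 3 [order #3] limit_sell(price=105, qty=10): fills=none; bids=[-] asks=[#2:6@96 #1:8@103 #3:10@105]
After op 4 [order #4] limit_buy(price=96, qty=4): fills=#4x#2:4@96; bids=[-] asks=[#2:2@96 #1:8@103 #3:10@105]
After op 5 [order #5] limit_sell(price=101, qty=1): fills=none; bids=[-] asks=[#2:2@96 #5:1@101 #1:8@103 #3:10@105]
After op 6 [order #6] limit_sell(price=103, qty=1): fills=none; bids=[-] asks=[#2:2@96 #5:1@101 #1:8@103 #6:1@103 #3:10@105]
After op 7 [order #7] limit_sell(price=96, qty=10): fills=none; bids=[-] asks=[#2:2@96 #7:10@96 #5:1@101 #1:8@103 #6:1@103 #3:10@105]
After op 8 cancel(order #6): fills=none; bids=[-] asks=[#2:2@96 #7:10@96 #5:1@101 #1:8@103 #3:10@105]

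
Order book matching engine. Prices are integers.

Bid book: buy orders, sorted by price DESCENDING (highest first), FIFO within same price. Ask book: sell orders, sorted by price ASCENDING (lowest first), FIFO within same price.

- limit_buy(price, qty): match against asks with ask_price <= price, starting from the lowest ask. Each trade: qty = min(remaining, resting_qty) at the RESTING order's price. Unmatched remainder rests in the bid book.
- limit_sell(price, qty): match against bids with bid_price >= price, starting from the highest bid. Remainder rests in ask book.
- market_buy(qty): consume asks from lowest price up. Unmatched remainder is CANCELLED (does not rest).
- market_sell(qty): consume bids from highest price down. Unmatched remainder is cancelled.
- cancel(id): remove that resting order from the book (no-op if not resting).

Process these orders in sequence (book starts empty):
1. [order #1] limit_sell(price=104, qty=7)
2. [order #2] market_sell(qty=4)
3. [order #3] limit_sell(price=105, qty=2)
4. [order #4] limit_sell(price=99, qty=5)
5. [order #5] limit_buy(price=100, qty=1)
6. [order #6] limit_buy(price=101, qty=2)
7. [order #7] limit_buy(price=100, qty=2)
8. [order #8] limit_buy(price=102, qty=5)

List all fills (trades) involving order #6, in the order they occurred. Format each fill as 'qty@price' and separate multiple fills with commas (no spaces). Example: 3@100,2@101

After op 1 [order #1] limit_sell(price=104, qty=7): fills=none; bids=[-] asks=[#1:7@104]
After op 2 [order #2] market_sell(qty=4): fills=none; bids=[-] asks=[#1:7@104]
After op 3 [order #3] limit_sell(price=105, qty=2): fills=none; bids=[-] asks=[#1:7@104 #3:2@105]
After op 4 [order #4] limit_sell(price=99, qty=5): fills=none; bids=[-] asks=[#4:5@99 #1:7@104 #3:2@105]
After op 5 [order #5] limit_buy(price=100, qty=1): fills=#5x#4:1@99; bids=[-] asks=[#4:4@99 #1:7@104 #3:2@105]
After op 6 [order #6] limit_buy(price=101, qty=2): fills=#6x#4:2@99; bids=[-] asks=[#4:2@99 #1:7@104 #3:2@105]
After op 7 [order #7] limit_buy(price=100, qty=2): fills=#7x#4:2@99; bids=[-] asks=[#1:7@104 #3:2@105]
After op 8 [order #8] limit_buy(price=102, qty=5): fills=none; bids=[#8:5@102] asks=[#1:7@104 #3:2@105]

Answer: 2@99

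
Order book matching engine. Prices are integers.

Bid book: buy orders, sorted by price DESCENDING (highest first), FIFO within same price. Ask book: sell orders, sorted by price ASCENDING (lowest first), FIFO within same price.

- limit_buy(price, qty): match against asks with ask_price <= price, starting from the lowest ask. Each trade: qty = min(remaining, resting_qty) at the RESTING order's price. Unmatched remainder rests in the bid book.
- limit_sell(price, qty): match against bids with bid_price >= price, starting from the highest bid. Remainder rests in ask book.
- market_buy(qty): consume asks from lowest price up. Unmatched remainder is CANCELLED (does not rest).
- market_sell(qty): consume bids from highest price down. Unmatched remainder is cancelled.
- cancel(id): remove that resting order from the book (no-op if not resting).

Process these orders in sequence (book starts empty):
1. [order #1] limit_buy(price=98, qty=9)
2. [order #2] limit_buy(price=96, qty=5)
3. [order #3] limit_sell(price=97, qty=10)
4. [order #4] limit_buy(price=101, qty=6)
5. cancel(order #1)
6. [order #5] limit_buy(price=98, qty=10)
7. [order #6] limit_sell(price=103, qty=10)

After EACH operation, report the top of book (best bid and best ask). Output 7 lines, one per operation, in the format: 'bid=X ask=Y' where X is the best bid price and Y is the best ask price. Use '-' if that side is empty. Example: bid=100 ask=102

After op 1 [order #1] limit_buy(price=98, qty=9): fills=none; bids=[#1:9@98] asks=[-]
After op 2 [order #2] limit_buy(price=96, qty=5): fills=none; bids=[#1:9@98 #2:5@96] asks=[-]
After op 3 [order #3] limit_sell(price=97, qty=10): fills=#1x#3:9@98; bids=[#2:5@96] asks=[#3:1@97]
After op 4 [order #4] limit_buy(price=101, qty=6): fills=#4x#3:1@97; bids=[#4:5@101 #2:5@96] asks=[-]
After op 5 cancel(order #1): fills=none; bids=[#4:5@101 #2:5@96] asks=[-]
After op 6 [order #5] limit_buy(price=98, qty=10): fills=none; bids=[#4:5@101 #5:10@98 #2:5@96] asks=[-]
After op 7 [order #6] limit_sell(price=103, qty=10): fills=none; bids=[#4:5@101 #5:10@98 #2:5@96] asks=[#6:10@103]

Answer: bid=98 ask=-
bid=98 ask=-
bid=96 ask=97
bid=101 ask=-
bid=101 ask=-
bid=101 ask=-
bid=101 ask=103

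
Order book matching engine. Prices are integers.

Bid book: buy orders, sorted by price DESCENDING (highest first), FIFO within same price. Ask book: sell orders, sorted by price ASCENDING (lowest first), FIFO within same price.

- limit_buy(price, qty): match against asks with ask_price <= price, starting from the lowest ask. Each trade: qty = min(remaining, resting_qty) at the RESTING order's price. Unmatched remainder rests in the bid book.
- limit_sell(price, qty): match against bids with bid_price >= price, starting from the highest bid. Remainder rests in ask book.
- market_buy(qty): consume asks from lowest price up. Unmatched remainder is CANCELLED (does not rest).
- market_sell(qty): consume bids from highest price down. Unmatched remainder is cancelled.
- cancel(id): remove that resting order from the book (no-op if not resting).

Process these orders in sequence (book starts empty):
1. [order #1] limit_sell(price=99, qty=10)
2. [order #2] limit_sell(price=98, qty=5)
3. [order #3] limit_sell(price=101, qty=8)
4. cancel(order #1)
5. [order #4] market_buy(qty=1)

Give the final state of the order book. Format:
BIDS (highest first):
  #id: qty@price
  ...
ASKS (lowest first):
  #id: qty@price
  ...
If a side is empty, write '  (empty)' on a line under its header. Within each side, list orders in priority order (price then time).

Answer: BIDS (highest first):
  (empty)
ASKS (lowest first):
  #2: 4@98
  #3: 8@101

Derivation:
After op 1 [order #1] limit_sell(price=99, qty=10): fills=none; bids=[-] asks=[#1:10@99]
After op 2 [order #2] limit_sell(price=98, qty=5): fills=none; bids=[-] asks=[#2:5@98 #1:10@99]
After op 3 [order #3] limit_sell(price=101, qty=8): fills=none; bids=[-] asks=[#2:5@98 #1:10@99 #3:8@101]
After op 4 cancel(order #1): fills=none; bids=[-] asks=[#2:5@98 #3:8@101]
After op 5 [order #4] market_buy(qty=1): fills=#4x#2:1@98; bids=[-] asks=[#2:4@98 #3:8@101]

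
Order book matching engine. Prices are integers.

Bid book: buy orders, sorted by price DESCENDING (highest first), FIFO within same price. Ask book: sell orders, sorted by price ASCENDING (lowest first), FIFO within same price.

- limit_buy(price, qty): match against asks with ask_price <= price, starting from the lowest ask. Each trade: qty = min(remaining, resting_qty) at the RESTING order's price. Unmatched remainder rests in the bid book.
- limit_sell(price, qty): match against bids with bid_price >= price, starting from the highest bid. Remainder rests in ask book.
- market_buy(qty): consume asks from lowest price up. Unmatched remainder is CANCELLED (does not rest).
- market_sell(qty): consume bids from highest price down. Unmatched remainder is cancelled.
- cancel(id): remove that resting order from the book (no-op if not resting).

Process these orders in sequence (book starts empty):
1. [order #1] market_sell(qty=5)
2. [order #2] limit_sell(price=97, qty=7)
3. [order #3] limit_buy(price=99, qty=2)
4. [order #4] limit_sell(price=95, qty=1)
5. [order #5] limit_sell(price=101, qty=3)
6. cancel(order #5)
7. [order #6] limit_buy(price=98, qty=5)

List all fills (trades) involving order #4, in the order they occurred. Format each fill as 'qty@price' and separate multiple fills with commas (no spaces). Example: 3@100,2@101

After op 1 [order #1] market_sell(qty=5): fills=none; bids=[-] asks=[-]
After op 2 [order #2] limit_sell(price=97, qty=7): fills=none; bids=[-] asks=[#2:7@97]
After op 3 [order #3] limit_buy(price=99, qty=2): fills=#3x#2:2@97; bids=[-] asks=[#2:5@97]
After op 4 [order #4] limit_sell(price=95, qty=1): fills=none; bids=[-] asks=[#4:1@95 #2:5@97]
After op 5 [order #5] limit_sell(price=101, qty=3): fills=none; bids=[-] asks=[#4:1@95 #2:5@97 #5:3@101]
After op 6 cancel(order #5): fills=none; bids=[-] asks=[#4:1@95 #2:5@97]
After op 7 [order #6] limit_buy(price=98, qty=5): fills=#6x#4:1@95 #6x#2:4@97; bids=[-] asks=[#2:1@97]

Answer: 1@95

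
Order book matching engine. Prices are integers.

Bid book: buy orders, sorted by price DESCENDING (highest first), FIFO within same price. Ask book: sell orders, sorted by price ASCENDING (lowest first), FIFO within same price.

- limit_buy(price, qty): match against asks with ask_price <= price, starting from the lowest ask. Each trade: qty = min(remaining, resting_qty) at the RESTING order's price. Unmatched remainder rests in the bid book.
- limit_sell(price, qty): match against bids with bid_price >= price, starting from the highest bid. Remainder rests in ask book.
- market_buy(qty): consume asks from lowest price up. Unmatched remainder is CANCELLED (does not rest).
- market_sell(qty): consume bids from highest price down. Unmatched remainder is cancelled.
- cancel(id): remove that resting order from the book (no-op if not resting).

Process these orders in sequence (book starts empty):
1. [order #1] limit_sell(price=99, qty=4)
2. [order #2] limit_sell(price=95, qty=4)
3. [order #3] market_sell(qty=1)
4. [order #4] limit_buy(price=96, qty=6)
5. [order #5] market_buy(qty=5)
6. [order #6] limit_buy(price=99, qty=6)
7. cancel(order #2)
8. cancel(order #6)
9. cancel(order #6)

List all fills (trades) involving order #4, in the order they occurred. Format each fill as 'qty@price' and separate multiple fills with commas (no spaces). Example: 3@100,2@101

After op 1 [order #1] limit_sell(price=99, qty=4): fills=none; bids=[-] asks=[#1:4@99]
After op 2 [order #2] limit_sell(price=95, qty=4): fills=none; bids=[-] asks=[#2:4@95 #1:4@99]
After op 3 [order #3] market_sell(qty=1): fills=none; bids=[-] asks=[#2:4@95 #1:4@99]
After op 4 [order #4] limit_buy(price=96, qty=6): fills=#4x#2:4@95; bids=[#4:2@96] asks=[#1:4@99]
After op 5 [order #5] market_buy(qty=5): fills=#5x#1:4@99; bids=[#4:2@96] asks=[-]
After op 6 [order #6] limit_buy(price=99, qty=6): fills=none; bids=[#6:6@99 #4:2@96] asks=[-]
After op 7 cancel(order #2): fills=none; bids=[#6:6@99 #4:2@96] asks=[-]
After op 8 cancel(order #6): fills=none; bids=[#4:2@96] asks=[-]
After op 9 cancel(order #6): fills=none; bids=[#4:2@96] asks=[-]

Answer: 4@95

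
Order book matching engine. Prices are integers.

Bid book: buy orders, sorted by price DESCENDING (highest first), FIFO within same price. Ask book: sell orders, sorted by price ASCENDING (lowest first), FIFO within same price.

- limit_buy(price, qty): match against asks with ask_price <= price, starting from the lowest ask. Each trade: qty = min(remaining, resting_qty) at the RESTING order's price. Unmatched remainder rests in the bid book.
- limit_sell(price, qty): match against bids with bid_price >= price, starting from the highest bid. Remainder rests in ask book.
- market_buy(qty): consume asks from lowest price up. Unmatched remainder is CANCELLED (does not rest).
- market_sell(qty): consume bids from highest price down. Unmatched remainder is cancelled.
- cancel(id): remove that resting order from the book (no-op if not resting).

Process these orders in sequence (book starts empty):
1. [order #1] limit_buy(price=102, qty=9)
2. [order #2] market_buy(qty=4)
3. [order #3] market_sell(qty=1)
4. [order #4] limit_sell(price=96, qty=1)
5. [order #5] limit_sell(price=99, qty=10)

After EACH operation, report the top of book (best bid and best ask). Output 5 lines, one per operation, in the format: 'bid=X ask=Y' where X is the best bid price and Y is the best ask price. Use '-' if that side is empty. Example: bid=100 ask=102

After op 1 [order #1] limit_buy(price=102, qty=9): fills=none; bids=[#1:9@102] asks=[-]
After op 2 [order #2] market_buy(qty=4): fills=none; bids=[#1:9@102] asks=[-]
After op 3 [order #3] market_sell(qty=1): fills=#1x#3:1@102; bids=[#1:8@102] asks=[-]
After op 4 [order #4] limit_sell(price=96, qty=1): fills=#1x#4:1@102; bids=[#1:7@102] asks=[-]
After op 5 [order #5] limit_sell(price=99, qty=10): fills=#1x#5:7@102; bids=[-] asks=[#5:3@99]

Answer: bid=102 ask=-
bid=102 ask=-
bid=102 ask=-
bid=102 ask=-
bid=- ask=99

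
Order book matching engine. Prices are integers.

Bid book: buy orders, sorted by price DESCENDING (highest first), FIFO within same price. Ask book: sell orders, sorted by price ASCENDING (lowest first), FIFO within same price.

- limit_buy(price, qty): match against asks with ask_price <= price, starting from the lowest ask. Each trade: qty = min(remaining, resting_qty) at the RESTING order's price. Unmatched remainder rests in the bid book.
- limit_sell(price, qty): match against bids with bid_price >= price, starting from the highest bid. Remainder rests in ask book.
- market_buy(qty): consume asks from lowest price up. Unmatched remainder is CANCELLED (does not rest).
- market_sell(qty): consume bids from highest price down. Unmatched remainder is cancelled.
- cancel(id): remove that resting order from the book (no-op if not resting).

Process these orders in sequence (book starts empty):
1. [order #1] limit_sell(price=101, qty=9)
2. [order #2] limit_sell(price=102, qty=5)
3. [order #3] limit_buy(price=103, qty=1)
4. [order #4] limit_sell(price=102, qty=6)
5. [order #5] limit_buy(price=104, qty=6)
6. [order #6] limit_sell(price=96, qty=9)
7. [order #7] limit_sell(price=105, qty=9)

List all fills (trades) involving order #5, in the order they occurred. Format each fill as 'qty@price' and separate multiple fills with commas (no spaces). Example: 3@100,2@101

Answer: 6@101

Derivation:
After op 1 [order #1] limit_sell(price=101, qty=9): fills=none; bids=[-] asks=[#1:9@101]
After op 2 [order #2] limit_sell(price=102, qty=5): fills=none; bids=[-] asks=[#1:9@101 #2:5@102]
After op 3 [order #3] limit_buy(price=103, qty=1): fills=#3x#1:1@101; bids=[-] asks=[#1:8@101 #2:5@102]
After op 4 [order #4] limit_sell(price=102, qty=6): fills=none; bids=[-] asks=[#1:8@101 #2:5@102 #4:6@102]
After op 5 [order #5] limit_buy(price=104, qty=6): fills=#5x#1:6@101; bids=[-] asks=[#1:2@101 #2:5@102 #4:6@102]
After op 6 [order #6] limit_sell(price=96, qty=9): fills=none; bids=[-] asks=[#6:9@96 #1:2@101 #2:5@102 #4:6@102]
After op 7 [order #7] limit_sell(price=105, qty=9): fills=none; bids=[-] asks=[#6:9@96 #1:2@101 #2:5@102 #4:6@102 #7:9@105]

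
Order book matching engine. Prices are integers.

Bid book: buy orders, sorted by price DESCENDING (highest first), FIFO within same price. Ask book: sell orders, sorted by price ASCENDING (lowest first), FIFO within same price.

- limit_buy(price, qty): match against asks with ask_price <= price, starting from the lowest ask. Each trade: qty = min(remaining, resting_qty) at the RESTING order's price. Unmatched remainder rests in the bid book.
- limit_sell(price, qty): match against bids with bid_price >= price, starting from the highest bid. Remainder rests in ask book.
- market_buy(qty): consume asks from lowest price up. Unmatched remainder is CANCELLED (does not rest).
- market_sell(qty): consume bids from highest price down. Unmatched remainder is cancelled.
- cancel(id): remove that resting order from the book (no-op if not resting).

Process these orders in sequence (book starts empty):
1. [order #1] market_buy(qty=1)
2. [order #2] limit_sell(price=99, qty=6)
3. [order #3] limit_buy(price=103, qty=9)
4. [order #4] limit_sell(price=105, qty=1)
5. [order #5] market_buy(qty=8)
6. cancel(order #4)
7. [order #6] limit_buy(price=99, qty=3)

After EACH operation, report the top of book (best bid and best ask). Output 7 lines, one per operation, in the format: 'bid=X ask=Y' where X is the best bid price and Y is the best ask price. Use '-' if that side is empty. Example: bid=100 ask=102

After op 1 [order #1] market_buy(qty=1): fills=none; bids=[-] asks=[-]
After op 2 [order #2] limit_sell(price=99, qty=6): fills=none; bids=[-] asks=[#2:6@99]
After op 3 [order #3] limit_buy(price=103, qty=9): fills=#3x#2:6@99; bids=[#3:3@103] asks=[-]
After op 4 [order #4] limit_sell(price=105, qty=1): fills=none; bids=[#3:3@103] asks=[#4:1@105]
After op 5 [order #5] market_buy(qty=8): fills=#5x#4:1@105; bids=[#3:3@103] asks=[-]
After op 6 cancel(order #4): fills=none; bids=[#3:3@103] asks=[-]
After op 7 [order #6] limit_buy(price=99, qty=3): fills=none; bids=[#3:3@103 #6:3@99] asks=[-]

Answer: bid=- ask=-
bid=- ask=99
bid=103 ask=-
bid=103 ask=105
bid=103 ask=-
bid=103 ask=-
bid=103 ask=-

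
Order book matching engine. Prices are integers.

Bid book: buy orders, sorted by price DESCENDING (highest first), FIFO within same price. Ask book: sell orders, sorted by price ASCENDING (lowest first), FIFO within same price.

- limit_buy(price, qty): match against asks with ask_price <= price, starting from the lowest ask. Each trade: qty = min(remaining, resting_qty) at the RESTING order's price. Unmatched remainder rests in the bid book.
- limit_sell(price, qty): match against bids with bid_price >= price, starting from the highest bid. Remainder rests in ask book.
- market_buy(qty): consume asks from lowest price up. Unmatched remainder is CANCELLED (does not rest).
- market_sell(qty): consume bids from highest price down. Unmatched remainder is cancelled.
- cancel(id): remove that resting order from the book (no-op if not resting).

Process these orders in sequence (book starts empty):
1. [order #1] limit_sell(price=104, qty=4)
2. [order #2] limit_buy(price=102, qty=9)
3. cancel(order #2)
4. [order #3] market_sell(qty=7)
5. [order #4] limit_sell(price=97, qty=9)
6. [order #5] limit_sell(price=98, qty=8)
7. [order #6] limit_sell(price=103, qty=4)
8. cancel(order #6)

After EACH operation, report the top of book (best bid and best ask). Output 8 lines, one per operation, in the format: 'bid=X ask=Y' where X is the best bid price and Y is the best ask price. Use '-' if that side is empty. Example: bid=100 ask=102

Answer: bid=- ask=104
bid=102 ask=104
bid=- ask=104
bid=- ask=104
bid=- ask=97
bid=- ask=97
bid=- ask=97
bid=- ask=97

Derivation:
After op 1 [order #1] limit_sell(price=104, qty=4): fills=none; bids=[-] asks=[#1:4@104]
After op 2 [order #2] limit_buy(price=102, qty=9): fills=none; bids=[#2:9@102] asks=[#1:4@104]
After op 3 cancel(order #2): fills=none; bids=[-] asks=[#1:4@104]
After op 4 [order #3] market_sell(qty=7): fills=none; bids=[-] asks=[#1:4@104]
After op 5 [order #4] limit_sell(price=97, qty=9): fills=none; bids=[-] asks=[#4:9@97 #1:4@104]
After op 6 [order #5] limit_sell(price=98, qty=8): fills=none; bids=[-] asks=[#4:9@97 #5:8@98 #1:4@104]
After op 7 [order #6] limit_sell(price=103, qty=4): fills=none; bids=[-] asks=[#4:9@97 #5:8@98 #6:4@103 #1:4@104]
After op 8 cancel(order #6): fills=none; bids=[-] asks=[#4:9@97 #5:8@98 #1:4@104]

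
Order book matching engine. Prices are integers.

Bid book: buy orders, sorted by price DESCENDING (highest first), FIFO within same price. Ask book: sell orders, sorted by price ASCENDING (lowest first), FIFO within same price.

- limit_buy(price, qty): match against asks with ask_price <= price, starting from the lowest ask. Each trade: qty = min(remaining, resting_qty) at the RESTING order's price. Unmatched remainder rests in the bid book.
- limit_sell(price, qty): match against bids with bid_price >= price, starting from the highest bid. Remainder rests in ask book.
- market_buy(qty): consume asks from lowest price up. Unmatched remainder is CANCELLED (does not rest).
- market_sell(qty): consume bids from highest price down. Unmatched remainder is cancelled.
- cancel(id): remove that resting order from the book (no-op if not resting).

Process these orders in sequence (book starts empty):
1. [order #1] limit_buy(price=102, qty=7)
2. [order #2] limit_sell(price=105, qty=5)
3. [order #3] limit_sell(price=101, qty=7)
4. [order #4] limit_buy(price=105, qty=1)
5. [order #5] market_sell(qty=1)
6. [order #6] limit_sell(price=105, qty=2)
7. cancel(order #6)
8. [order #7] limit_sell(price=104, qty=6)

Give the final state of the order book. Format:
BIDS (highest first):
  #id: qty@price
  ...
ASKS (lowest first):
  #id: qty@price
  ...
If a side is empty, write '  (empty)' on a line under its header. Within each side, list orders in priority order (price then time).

After op 1 [order #1] limit_buy(price=102, qty=7): fills=none; bids=[#1:7@102] asks=[-]
After op 2 [order #2] limit_sell(price=105, qty=5): fills=none; bids=[#1:7@102] asks=[#2:5@105]
After op 3 [order #3] limit_sell(price=101, qty=7): fills=#1x#3:7@102; bids=[-] asks=[#2:5@105]
After op 4 [order #4] limit_buy(price=105, qty=1): fills=#4x#2:1@105; bids=[-] asks=[#2:4@105]
After op 5 [order #5] market_sell(qty=1): fills=none; bids=[-] asks=[#2:4@105]
After op 6 [order #6] limit_sell(price=105, qty=2): fills=none; bids=[-] asks=[#2:4@105 #6:2@105]
After op 7 cancel(order #6): fills=none; bids=[-] asks=[#2:4@105]
After op 8 [order #7] limit_sell(price=104, qty=6): fills=none; bids=[-] asks=[#7:6@104 #2:4@105]

Answer: BIDS (highest first):
  (empty)
ASKS (lowest first):
  #7: 6@104
  #2: 4@105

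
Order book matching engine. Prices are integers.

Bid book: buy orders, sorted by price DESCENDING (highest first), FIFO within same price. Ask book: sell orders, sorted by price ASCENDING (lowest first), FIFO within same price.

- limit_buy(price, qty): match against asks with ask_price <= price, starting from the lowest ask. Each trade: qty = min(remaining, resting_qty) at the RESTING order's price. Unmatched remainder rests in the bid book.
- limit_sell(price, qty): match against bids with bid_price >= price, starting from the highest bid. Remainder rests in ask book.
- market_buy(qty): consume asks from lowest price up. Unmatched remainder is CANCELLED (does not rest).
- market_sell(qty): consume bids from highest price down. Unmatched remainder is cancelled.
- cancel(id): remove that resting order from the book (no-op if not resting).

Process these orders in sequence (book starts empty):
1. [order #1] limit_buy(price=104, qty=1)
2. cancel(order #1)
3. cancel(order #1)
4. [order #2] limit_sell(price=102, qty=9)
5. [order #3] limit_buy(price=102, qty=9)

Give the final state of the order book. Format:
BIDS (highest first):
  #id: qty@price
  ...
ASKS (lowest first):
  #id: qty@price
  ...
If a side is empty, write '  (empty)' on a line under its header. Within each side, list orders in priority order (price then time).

Answer: BIDS (highest first):
  (empty)
ASKS (lowest first):
  (empty)

Derivation:
After op 1 [order #1] limit_buy(price=104, qty=1): fills=none; bids=[#1:1@104] asks=[-]
After op 2 cancel(order #1): fills=none; bids=[-] asks=[-]
After op 3 cancel(order #1): fills=none; bids=[-] asks=[-]
After op 4 [order #2] limit_sell(price=102, qty=9): fills=none; bids=[-] asks=[#2:9@102]
After op 5 [order #3] limit_buy(price=102, qty=9): fills=#3x#2:9@102; bids=[-] asks=[-]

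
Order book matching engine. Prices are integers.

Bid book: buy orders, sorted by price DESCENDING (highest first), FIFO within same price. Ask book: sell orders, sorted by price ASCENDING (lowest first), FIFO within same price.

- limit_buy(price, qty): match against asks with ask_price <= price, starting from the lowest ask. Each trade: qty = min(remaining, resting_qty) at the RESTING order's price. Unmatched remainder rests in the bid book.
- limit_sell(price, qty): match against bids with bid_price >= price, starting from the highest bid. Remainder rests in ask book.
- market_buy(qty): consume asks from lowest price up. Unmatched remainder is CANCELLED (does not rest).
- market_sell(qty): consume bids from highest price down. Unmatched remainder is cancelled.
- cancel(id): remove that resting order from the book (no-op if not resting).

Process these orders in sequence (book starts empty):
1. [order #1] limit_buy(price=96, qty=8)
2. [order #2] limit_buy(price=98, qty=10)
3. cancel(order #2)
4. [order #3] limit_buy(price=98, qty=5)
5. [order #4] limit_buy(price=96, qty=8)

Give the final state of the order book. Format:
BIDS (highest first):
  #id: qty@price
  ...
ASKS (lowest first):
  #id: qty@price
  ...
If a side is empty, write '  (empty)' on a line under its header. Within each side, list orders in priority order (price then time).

Answer: BIDS (highest first):
  #3: 5@98
  #1: 8@96
  #4: 8@96
ASKS (lowest first):
  (empty)

Derivation:
After op 1 [order #1] limit_buy(price=96, qty=8): fills=none; bids=[#1:8@96] asks=[-]
After op 2 [order #2] limit_buy(price=98, qty=10): fills=none; bids=[#2:10@98 #1:8@96] asks=[-]
After op 3 cancel(order #2): fills=none; bids=[#1:8@96] asks=[-]
After op 4 [order #3] limit_buy(price=98, qty=5): fills=none; bids=[#3:5@98 #1:8@96] asks=[-]
After op 5 [order #4] limit_buy(price=96, qty=8): fills=none; bids=[#3:5@98 #1:8@96 #4:8@96] asks=[-]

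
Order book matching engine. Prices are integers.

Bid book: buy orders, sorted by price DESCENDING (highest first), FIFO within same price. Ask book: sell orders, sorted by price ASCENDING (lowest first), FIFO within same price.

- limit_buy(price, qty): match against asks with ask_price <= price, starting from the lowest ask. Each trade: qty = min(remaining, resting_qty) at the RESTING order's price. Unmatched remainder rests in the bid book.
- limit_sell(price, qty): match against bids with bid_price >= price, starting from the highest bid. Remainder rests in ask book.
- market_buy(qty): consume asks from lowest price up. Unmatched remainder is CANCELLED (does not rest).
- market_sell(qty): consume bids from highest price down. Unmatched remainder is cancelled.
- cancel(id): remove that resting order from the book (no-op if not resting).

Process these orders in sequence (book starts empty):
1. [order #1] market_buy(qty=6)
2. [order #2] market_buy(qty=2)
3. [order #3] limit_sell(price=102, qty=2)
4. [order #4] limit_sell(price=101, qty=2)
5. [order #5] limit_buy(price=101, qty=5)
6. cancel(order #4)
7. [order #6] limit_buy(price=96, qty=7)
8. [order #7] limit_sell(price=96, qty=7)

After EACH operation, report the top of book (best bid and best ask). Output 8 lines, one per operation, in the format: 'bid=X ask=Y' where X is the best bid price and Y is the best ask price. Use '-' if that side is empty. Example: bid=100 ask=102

Answer: bid=- ask=-
bid=- ask=-
bid=- ask=102
bid=- ask=101
bid=101 ask=102
bid=101 ask=102
bid=101 ask=102
bid=96 ask=102

Derivation:
After op 1 [order #1] market_buy(qty=6): fills=none; bids=[-] asks=[-]
After op 2 [order #2] market_buy(qty=2): fills=none; bids=[-] asks=[-]
After op 3 [order #3] limit_sell(price=102, qty=2): fills=none; bids=[-] asks=[#3:2@102]
After op 4 [order #4] limit_sell(price=101, qty=2): fills=none; bids=[-] asks=[#4:2@101 #3:2@102]
After op 5 [order #5] limit_buy(price=101, qty=5): fills=#5x#4:2@101; bids=[#5:3@101] asks=[#3:2@102]
After op 6 cancel(order #4): fills=none; bids=[#5:3@101] asks=[#3:2@102]
After op 7 [order #6] limit_buy(price=96, qty=7): fills=none; bids=[#5:3@101 #6:7@96] asks=[#3:2@102]
After op 8 [order #7] limit_sell(price=96, qty=7): fills=#5x#7:3@101 #6x#7:4@96; bids=[#6:3@96] asks=[#3:2@102]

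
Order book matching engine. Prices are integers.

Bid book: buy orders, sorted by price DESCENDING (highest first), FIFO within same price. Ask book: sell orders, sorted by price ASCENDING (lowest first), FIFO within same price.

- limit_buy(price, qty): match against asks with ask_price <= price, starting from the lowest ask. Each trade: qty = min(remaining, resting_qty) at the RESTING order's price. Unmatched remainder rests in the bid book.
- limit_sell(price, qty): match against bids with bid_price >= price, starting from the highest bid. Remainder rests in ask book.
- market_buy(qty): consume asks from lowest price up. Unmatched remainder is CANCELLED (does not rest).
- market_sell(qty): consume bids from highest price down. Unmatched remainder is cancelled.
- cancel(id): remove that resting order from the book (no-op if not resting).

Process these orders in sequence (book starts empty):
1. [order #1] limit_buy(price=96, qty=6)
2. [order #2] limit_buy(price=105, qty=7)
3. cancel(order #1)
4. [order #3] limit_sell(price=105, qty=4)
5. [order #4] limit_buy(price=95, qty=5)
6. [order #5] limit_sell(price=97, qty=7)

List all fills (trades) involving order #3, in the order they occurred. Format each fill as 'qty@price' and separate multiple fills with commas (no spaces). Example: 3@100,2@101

Answer: 4@105

Derivation:
After op 1 [order #1] limit_buy(price=96, qty=6): fills=none; bids=[#1:6@96] asks=[-]
After op 2 [order #2] limit_buy(price=105, qty=7): fills=none; bids=[#2:7@105 #1:6@96] asks=[-]
After op 3 cancel(order #1): fills=none; bids=[#2:7@105] asks=[-]
After op 4 [order #3] limit_sell(price=105, qty=4): fills=#2x#3:4@105; bids=[#2:3@105] asks=[-]
After op 5 [order #4] limit_buy(price=95, qty=5): fills=none; bids=[#2:3@105 #4:5@95] asks=[-]
After op 6 [order #5] limit_sell(price=97, qty=7): fills=#2x#5:3@105; bids=[#4:5@95] asks=[#5:4@97]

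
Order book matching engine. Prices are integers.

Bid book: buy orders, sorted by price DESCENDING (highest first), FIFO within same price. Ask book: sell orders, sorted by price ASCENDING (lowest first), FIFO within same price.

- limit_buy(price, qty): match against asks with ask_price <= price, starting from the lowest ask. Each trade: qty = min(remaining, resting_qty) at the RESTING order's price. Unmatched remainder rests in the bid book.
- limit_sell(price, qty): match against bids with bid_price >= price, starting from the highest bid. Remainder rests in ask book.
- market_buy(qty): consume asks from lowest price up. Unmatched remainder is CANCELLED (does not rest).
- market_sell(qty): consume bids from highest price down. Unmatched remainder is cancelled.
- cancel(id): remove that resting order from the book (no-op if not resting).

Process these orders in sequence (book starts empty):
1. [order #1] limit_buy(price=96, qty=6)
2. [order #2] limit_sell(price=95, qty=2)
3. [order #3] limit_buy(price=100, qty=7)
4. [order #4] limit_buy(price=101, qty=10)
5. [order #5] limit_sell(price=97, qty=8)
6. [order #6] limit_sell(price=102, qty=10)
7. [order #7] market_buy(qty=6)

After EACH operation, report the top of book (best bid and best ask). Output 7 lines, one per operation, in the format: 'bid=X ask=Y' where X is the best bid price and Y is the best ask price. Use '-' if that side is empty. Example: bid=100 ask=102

Answer: bid=96 ask=-
bid=96 ask=-
bid=100 ask=-
bid=101 ask=-
bid=101 ask=-
bid=101 ask=102
bid=101 ask=102

Derivation:
After op 1 [order #1] limit_buy(price=96, qty=6): fills=none; bids=[#1:6@96] asks=[-]
After op 2 [order #2] limit_sell(price=95, qty=2): fills=#1x#2:2@96; bids=[#1:4@96] asks=[-]
After op 3 [order #3] limit_buy(price=100, qty=7): fills=none; bids=[#3:7@100 #1:4@96] asks=[-]
After op 4 [order #4] limit_buy(price=101, qty=10): fills=none; bids=[#4:10@101 #3:7@100 #1:4@96] asks=[-]
After op 5 [order #5] limit_sell(price=97, qty=8): fills=#4x#5:8@101; bids=[#4:2@101 #3:7@100 #1:4@96] asks=[-]
After op 6 [order #6] limit_sell(price=102, qty=10): fills=none; bids=[#4:2@101 #3:7@100 #1:4@96] asks=[#6:10@102]
After op 7 [order #7] market_buy(qty=6): fills=#7x#6:6@102; bids=[#4:2@101 #3:7@100 #1:4@96] asks=[#6:4@102]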